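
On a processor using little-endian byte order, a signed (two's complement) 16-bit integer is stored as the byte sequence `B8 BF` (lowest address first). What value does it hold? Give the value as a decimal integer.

-16456

In little-endian order the low byte comes first in memory.
Reassemble most-significant byte first: BF B8 → 0xBFB8.
Top bit is set, so as a signed 16-bit value this is 0xBFB8 − 2^16 = -16456.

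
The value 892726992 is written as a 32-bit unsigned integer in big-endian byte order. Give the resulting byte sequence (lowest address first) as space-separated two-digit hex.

35 35 EE D0

892726992 in hexadecimal, padded to 32 bits, is 0x3535EED0.
Split into bytes (most-significant first): 35 35 EE D0.
Big-endian: lowest address holds the most-significant byte.
So the memory order matches the most-significant-first order: 35 35 EE D0.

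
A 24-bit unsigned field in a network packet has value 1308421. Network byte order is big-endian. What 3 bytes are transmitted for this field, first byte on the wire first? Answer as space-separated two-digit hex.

1308421 in hexadecimal, padded to 24 bits, is 0x13F705.
Split into bytes (most-significant first): 13 F7 05.
Big-endian: lowest address holds the most-significant byte.
So the memory order matches the most-significant-first order: 13 F7 05.

13 F7 05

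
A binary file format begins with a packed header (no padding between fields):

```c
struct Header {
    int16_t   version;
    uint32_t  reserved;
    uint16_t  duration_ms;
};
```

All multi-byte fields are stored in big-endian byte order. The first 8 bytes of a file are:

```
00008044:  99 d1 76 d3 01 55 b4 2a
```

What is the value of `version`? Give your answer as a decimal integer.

-26159

`version` is the first field, at byte offset 0, occupying 2 bytes.
Bytes at offsets 0..1: 99 D1.
Big-endian: lowest address holds the most-significant byte.
The bytes are already most-significant first: 0x99D1.
Top bit is set, so as a signed 16-bit value this is 0x99D1 − 2^16 = -26159.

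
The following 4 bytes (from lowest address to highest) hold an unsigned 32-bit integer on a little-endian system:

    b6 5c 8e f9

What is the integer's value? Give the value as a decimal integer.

4186856630

In little-endian order the low byte comes first in memory.
Reassemble most-significant byte first: F9 8E 5C B6 → 0xF98E5CB6.
0xF98E5CB6 = 4186856630.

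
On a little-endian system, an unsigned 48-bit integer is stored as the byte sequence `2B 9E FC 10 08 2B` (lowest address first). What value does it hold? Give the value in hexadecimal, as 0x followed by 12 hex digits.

0x2B0810FC9E2B

Little-endian: lowest address holds the least-significant byte.
Reassemble most-significant byte first: 2B 08 10 FC 9E 2B → 0x2B0810FC9E2B.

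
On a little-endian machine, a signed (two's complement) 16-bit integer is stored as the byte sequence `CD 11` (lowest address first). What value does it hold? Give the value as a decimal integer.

4557

Little-endian stores the least-significant byte at the lowest address.
Reassemble most-significant byte first: 11 CD → 0x11CD.
0x11CD = 4557.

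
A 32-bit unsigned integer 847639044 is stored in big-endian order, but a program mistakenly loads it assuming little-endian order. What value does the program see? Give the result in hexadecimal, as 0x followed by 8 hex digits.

847639044 in 32-bit hexadecimal is 0x3285F204.
Stored big-endian, the bytes at ascending addresses are 32 85 F2 04.
Read back as little-endian, the first byte is least significant, giving 0x04F28532.

0x04F28532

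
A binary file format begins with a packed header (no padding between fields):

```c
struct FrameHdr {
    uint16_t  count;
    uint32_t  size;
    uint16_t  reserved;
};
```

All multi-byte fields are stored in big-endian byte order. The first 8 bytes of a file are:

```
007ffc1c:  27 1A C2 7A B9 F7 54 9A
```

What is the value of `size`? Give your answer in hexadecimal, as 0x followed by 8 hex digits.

0xC27AB9F7

`size` follows `count` (2 bytes), so it starts at byte offset 2 and occupies 4 bytes.
Bytes at offsets 2..5: C2 7A B9 F7.
In big-endian order the high byte comes first in memory.
The bytes are already most-significant first: 0xC27AB9F7.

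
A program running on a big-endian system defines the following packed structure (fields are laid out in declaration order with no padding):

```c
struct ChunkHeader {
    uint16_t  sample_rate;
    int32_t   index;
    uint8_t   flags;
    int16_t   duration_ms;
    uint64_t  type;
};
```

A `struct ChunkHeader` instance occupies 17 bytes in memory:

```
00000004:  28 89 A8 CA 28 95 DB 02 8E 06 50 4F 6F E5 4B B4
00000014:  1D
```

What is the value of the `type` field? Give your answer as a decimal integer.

454950904371328029

`type` follows `sample_rate` (2 B), `index` (4 B), `flags` (1 B), `duration_ms` (2 B), so it starts at offset 2 + 4 + 1 + 2 = 9 and occupies 8 bytes.
Bytes at offsets 9..16: 06 50 4F 6F E5 4B B4 1D.
Big-endian: lowest address holds the most-significant byte.
The bytes are already most-significant first: 0x06504F6FE54BB41D.
0x06504F6FE54BB41D = 454950904371328029.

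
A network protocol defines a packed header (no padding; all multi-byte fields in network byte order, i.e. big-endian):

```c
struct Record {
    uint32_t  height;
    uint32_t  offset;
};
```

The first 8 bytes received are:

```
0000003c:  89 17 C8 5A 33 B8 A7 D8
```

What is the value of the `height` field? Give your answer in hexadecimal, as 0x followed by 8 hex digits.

0x8917C85A

`height` is the first field, at byte offset 0, occupying 4 bytes.
Bytes at offsets 0..3: 89 17 C8 5A.
In big-endian order the high byte comes first in memory.
The bytes are already most-significant first: 0x8917C85A.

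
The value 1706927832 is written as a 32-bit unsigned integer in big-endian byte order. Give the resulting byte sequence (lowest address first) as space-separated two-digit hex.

1706927832 in hexadecimal, padded to 32 bits, is 0x65BDA6D8.
Split into bytes (most-significant first): 65 BD A6 D8.
Big-endian: lowest address holds the most-significant byte.
So the memory order matches the most-significant-first order: 65 BD A6 D8.

65 BD A6 D8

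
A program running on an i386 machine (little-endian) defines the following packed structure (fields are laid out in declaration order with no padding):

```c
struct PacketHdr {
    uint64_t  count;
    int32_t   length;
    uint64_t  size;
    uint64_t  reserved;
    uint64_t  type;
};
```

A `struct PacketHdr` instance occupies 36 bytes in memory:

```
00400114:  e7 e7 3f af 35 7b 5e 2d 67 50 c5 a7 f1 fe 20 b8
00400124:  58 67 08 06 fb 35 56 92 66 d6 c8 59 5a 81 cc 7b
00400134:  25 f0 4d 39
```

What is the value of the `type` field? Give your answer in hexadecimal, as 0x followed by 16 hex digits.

0x394DF0257BCC815A

`type` follows `count` (8 B), `length` (4 B), `size` (8 B), `reserved` (8 B), so it starts at offset 8 + 4 + 8 + 8 = 28 and occupies 8 bytes.
Bytes at offsets 28..35: 5A 81 CC 7B 25 F0 4D 39.
Little-endian stores the least-significant byte at the lowest address.
Reassemble most-significant byte first: 39 4D F0 25 7B CC 81 5A → 0x394DF0257BCC815A.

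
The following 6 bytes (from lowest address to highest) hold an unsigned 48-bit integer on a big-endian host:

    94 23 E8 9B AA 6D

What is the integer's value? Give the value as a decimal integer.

162881947282029

Big-endian stores the most-significant byte at the lowest address.
The bytes are already most-significant first: 0x9423E89BAA6D.
0x9423E89BAA6D = 162881947282029.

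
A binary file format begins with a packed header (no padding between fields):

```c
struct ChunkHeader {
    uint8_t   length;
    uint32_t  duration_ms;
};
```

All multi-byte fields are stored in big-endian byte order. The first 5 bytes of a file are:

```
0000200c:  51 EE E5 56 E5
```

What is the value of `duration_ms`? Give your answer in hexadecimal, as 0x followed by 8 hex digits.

0xEEE556E5

`duration_ms` follows `length` (1 byte), so it starts at byte offset 1 and occupies 4 bytes.
Bytes at offsets 1..4: EE E5 56 E5.
Big-endian stores the most-significant byte at the lowest address.
The bytes are already most-significant first: 0xEEE556E5.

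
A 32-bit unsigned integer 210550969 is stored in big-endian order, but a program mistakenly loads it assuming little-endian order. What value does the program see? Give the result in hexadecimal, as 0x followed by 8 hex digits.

0xB9C08C0C

210550969 in 32-bit hexadecimal is 0x0C8CC0B9.
Stored big-endian, the bytes at ascending addresses are 0C 8C C0 B9.
Read back as little-endian, the first byte is least significant, giving 0xB9C08C0C.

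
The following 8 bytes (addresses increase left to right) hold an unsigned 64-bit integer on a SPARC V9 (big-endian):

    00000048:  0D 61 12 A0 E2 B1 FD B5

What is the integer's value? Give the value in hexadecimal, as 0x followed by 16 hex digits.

0x0D6112A0E2B1FDB5

Big-endian stores the most-significant byte at the lowest address.
The bytes are already most-significant first: 0x0D6112A0E2B1FDB5.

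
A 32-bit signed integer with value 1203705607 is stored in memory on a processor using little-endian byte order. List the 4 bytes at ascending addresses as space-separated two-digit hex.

1203705607 in hexadecimal, padded to 32 bits, is 0x47BF1707.
Split into bytes (most-significant first): 47 BF 17 07.
Little-endian stores the least-significant byte at the lowest address.
So at ascending addresses the bytes are 07 17 BF 47.

07 17 BF 47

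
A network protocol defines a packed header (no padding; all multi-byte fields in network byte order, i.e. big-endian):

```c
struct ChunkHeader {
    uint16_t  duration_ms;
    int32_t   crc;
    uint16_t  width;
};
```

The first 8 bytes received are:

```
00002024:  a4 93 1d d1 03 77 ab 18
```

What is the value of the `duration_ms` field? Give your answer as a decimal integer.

`duration_ms` is the first field, at byte offset 0, occupying 2 bytes.
Bytes at offsets 0..1: A4 93.
Big-endian stores the most-significant byte at the lowest address.
The bytes are already most-significant first: 0xA493.
0xA493 = 42131.

42131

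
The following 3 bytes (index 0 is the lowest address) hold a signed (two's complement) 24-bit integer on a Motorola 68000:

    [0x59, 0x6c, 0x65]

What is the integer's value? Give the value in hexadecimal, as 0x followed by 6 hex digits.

0x596C65

Big-endian stores the most-significant byte at the lowest address.
The bytes are already most-significant first: 0x596C65.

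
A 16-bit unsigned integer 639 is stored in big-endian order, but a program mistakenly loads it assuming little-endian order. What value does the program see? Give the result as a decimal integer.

639 in 16-bit hexadecimal is 0x027F.
Stored big-endian, the bytes at ascending addresses are 02 7F.
Read back as little-endian, the first byte is least significant, giving 0x7F02.
0x7F02 = 32514.

32514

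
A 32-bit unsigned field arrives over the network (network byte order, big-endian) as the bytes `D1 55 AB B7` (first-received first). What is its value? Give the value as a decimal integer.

3512052663

Big-endian stores the most-significant byte at the lowest address.
The bytes are already most-significant first: 0xD155ABB7.
0xD155ABB7 = 3512052663.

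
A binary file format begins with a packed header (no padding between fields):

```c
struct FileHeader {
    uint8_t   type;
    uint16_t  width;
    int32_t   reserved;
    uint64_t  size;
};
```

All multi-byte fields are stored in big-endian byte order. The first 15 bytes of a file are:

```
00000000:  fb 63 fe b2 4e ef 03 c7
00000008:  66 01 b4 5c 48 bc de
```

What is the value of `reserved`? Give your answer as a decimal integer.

-1303449853

`reserved` follows `type` (1 B), `width` (2 B), so it starts at offset 1 + 2 = 3 and occupies 4 bytes.
Bytes at offsets 3..6: B2 4E EF 03.
In big-endian order the high byte comes first in memory.
The bytes are already most-significant first: 0xB24EEF03.
Top bit is set, so as a signed 32-bit value this is 0xB24EEF03 − 2^32 = -1303449853.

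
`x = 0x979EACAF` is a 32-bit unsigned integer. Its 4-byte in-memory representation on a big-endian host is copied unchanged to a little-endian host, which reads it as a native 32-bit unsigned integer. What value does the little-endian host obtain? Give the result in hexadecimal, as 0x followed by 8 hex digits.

Stored big-endian, the bytes at ascending addresses are 97 9E AC AF.
Read back as little-endian, the first byte is least significant, giving 0xAFAC9E97.

0xAFAC9E97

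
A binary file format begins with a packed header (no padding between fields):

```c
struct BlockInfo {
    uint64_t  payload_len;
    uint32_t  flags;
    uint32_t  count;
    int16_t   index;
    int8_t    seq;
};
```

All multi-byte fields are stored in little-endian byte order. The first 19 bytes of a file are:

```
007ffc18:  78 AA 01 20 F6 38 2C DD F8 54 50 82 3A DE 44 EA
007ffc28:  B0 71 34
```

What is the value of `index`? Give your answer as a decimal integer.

29104

`index` follows `payload_len` (8 B), `flags` (4 B), `count` (4 B), so it starts at offset 8 + 4 + 4 = 16 and occupies 2 bytes.
Bytes at offsets 16..17: B0 71.
Little-endian: lowest address holds the least-significant byte.
Reassemble most-significant byte first: 71 B0 → 0x71B0.
0x71B0 = 29104.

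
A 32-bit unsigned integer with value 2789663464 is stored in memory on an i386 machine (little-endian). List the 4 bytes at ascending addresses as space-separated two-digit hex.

2789663464 in hexadecimal, padded to 32 bits, is 0xA646E2E8.
Split into bytes (most-significant first): A6 46 E2 E8.
Little-endian: lowest address holds the least-significant byte.
So at ascending addresses the bytes are E8 E2 46 A6.

E8 E2 46 A6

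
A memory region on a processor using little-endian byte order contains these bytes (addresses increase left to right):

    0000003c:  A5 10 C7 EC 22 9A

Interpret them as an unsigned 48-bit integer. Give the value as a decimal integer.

169474792034469

In little-endian order the low byte comes first in memory.
Reassemble most-significant byte first: 9A 22 EC C7 10 A5 → 0x9A22ECC710A5.
0x9A22ECC710A5 = 169474792034469.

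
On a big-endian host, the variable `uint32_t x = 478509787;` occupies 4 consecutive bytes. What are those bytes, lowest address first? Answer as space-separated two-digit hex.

478509787 in hexadecimal, padded to 32 bits, is 0x1C857ADB.
Split into bytes (most-significant first): 1C 85 7A DB.
In big-endian order the high byte comes first in memory.
So the memory order matches the most-significant-first order: 1C 85 7A DB.

1C 85 7A DB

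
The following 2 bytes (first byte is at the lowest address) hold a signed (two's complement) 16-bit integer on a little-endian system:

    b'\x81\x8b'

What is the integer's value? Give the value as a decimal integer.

Little-endian: lowest address holds the least-significant byte.
Reassemble most-significant byte first: 8B 81 → 0x8B81.
Top bit is set, so as a signed 16-bit value this is 0x8B81 − 2^16 = -29823.

-29823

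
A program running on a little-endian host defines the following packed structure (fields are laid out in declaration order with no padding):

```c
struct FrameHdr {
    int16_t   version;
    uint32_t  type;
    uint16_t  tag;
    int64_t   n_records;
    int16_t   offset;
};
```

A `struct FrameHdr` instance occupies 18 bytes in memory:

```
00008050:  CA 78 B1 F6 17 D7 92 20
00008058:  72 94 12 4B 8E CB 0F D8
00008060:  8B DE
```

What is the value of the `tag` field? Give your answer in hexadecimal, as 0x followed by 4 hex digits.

`tag` follows `version` (2 B), `type` (4 B), so it starts at offset 2 + 4 = 6 and occupies 2 bytes.
Bytes at offsets 6..7: 92 20.
Little-endian: lowest address holds the least-significant byte.
Reassemble most-significant byte first: 20 92 → 0x2092.

0x2092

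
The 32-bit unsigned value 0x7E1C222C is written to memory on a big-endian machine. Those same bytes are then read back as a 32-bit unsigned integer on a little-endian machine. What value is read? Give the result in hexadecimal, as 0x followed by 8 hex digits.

0x2C221C7E

Stored big-endian, the bytes at ascending addresses are 7E 1C 22 2C.
Read back as little-endian, the first byte is least significant, giving 0x2C221C7E.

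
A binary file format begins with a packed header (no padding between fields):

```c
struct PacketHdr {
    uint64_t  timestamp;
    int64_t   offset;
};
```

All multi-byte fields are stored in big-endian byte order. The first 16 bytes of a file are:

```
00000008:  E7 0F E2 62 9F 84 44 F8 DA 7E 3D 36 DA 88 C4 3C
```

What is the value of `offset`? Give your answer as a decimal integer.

`offset` follows `timestamp` (8 bytes), so it starts at byte offset 8 and occupies 8 bytes.
Bytes at offsets 8..15: DA 7E 3D 36 DA 88 C4 3C.
Big-endian: lowest address holds the most-significant byte.
The bytes are already most-significant first: 0xDA7E3D36DA88C43C.
Top bit is set, so as a signed 64-bit value this is 0xDA7E3D36DA88C43C − 2^64 = -2702655420571794372.

-2702655420571794372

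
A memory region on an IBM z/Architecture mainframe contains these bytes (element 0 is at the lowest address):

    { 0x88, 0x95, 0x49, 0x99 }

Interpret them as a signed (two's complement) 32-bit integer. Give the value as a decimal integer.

-2003482215

Big-endian stores the most-significant byte at the lowest address.
The bytes are already most-significant first: 0x88954999.
Top bit is set, so as a signed 32-bit value this is 0x88954999 − 2^32 = -2003482215.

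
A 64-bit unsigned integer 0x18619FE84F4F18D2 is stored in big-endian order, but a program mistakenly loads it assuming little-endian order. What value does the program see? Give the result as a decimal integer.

Stored big-endian, the bytes at ascending addresses are 18 61 9F E8 4F 4F 18 D2.
Read back as little-endian, the first byte is least significant, giving 0xD2184F4FE89F6118.
0xD2184F4FE89F6118 = 15138937352029692184.

15138937352029692184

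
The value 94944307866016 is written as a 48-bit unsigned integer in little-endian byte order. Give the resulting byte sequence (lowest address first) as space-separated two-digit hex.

A0 69 BE F1 59 56

94944307866016 in hexadecimal, padded to 48 bits, is 0x5659F1BE69A0.
Split into bytes (most-significant first): 56 59 F1 BE 69 A0.
Little-endian: lowest address holds the least-significant byte.
So at ascending addresses the bytes are A0 69 BE F1 59 56.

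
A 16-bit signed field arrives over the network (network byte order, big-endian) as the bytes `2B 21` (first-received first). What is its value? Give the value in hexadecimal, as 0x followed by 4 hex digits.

0x2B21

In big-endian order the high byte comes first in memory.
The bytes are already most-significant first: 0x2B21.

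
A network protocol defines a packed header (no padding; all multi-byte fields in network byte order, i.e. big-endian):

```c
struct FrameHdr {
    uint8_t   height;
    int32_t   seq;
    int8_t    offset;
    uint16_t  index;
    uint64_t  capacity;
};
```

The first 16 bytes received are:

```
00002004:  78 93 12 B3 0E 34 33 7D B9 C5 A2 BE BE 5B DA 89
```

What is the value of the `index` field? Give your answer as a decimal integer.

13181

`index` follows `height` (1 B), `seq` (4 B), `offset` (1 B), so it starts at offset 1 + 4 + 1 = 6 and occupies 2 bytes.
Bytes at offsets 6..7: 33 7D.
In big-endian order the high byte comes first in memory.
The bytes are already most-significant first: 0x337D.
0x337D = 13181.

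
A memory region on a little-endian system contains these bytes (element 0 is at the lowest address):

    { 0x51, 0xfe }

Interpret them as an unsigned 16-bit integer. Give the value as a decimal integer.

65105

In little-endian order the low byte comes first in memory.
Reassemble most-significant byte first: FE 51 → 0xFE51.
0xFE51 = 65105.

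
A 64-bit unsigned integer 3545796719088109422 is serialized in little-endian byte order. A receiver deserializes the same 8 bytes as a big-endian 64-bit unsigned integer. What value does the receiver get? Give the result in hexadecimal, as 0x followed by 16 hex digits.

0x6E07FE5E54333531

3545796719088109422 in 64-bit hexadecimal is 0x313533545EFE076E.
Stored little-endian, the bytes at ascending addresses are 6E 07 FE 5E 54 33 35 31.
Read back as big-endian, the last byte is least significant, giving 0x6E07FE5E54333531.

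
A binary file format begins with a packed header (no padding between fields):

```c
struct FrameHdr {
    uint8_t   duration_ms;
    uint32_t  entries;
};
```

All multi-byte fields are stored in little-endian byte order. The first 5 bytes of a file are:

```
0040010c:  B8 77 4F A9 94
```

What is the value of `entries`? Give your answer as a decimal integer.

2494123895

`entries` follows `duration_ms` (1 byte), so it starts at byte offset 1 and occupies 4 bytes.
Bytes at offsets 1..4: 77 4F A9 94.
Little-endian: lowest address holds the least-significant byte.
Reassemble most-significant byte first: 94 A9 4F 77 → 0x94A94F77.
0x94A94F77 = 2494123895.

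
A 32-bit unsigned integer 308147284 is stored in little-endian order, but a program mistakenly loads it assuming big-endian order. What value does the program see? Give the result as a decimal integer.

308147284 in 32-bit hexadecimal is 0x125DF454.
Stored little-endian, the bytes at ascending addresses are 54 F4 5D 12.
Read back as big-endian, the last byte is least significant, giving 0x54F45D12.
0x54F45D12 = 1425300754.

1425300754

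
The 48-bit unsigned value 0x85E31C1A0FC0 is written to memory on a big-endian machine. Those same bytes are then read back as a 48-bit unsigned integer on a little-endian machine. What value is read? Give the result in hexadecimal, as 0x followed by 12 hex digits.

Stored big-endian, the bytes at ascending addresses are 85 E3 1C 1A 0F C0.
Read back as little-endian, the first byte is least significant, giving 0xC00F1A1CE385.

0xC00F1A1CE385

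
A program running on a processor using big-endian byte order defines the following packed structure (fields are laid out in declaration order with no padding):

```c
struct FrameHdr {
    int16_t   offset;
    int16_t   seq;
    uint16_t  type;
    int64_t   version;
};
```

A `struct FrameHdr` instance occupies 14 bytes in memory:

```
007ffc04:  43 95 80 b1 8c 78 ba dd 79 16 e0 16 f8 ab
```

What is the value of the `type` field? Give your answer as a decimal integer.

35960

`type` follows `offset` (2 B), `seq` (2 B), so it starts at offset 2 + 2 = 4 and occupies 2 bytes.
Bytes at offsets 4..5: 8C 78.
Big-endian: lowest address holds the most-significant byte.
The bytes are already most-significant first: 0x8C78.
0x8C78 = 35960.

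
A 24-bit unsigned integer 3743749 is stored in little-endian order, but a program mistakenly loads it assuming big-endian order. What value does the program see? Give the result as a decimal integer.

335929

3743749 in 24-bit hexadecimal is 0x392005.
Stored little-endian, the bytes at ascending addresses are 05 20 39.
Read back as big-endian, the last byte is least significant, giving 0x052039.
0x052039 = 335929.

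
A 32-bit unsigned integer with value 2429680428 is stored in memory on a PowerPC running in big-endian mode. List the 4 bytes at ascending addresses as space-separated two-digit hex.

90 D1 FB 2C

2429680428 in hexadecimal, padded to 32 bits, is 0x90D1FB2C.
Split into bytes (most-significant first): 90 D1 FB 2C.
Big-endian: lowest address holds the most-significant byte.
So the memory order matches the most-significant-first order: 90 D1 FB 2C.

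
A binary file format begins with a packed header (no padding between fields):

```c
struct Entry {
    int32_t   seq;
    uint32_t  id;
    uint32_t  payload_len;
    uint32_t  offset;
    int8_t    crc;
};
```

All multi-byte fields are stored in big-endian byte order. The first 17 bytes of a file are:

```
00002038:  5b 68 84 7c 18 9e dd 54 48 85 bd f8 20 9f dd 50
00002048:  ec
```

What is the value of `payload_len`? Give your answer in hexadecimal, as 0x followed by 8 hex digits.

`payload_len` follows `seq` (4 B), `id` (4 B), so it starts at offset 4 + 4 = 8 and occupies 4 bytes.
Bytes at offsets 8..11: 48 85 BD F8.
In big-endian order the high byte comes first in memory.
The bytes are already most-significant first: 0x4885BDF8.

0x4885BDF8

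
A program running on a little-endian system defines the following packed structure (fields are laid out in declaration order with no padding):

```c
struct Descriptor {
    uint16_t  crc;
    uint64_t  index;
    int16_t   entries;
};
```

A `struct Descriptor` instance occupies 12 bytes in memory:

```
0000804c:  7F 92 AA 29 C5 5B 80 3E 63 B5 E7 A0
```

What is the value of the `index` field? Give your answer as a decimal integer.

`index` follows `crc` (2 bytes), so it starts at byte offset 2 and occupies 8 bytes.
Bytes at offsets 2..9: AA 29 C5 5B 80 3E 63 B5.
Little-endian stores the least-significant byte at the lowest address.
Reassemble most-significant byte first: B5 63 3E 80 5B C5 29 AA → 0xB5633E805BC529AA.
0xB5633E805BC529AA = 13070359264575695274.

13070359264575695274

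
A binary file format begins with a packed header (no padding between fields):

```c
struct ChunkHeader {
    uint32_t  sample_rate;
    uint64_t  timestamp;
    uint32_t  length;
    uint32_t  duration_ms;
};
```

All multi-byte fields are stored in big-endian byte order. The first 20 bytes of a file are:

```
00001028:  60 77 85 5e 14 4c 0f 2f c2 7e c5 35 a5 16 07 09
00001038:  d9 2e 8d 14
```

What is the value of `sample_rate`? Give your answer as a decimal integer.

1618445662

`sample_rate` is the first field, at byte offset 0, occupying 4 bytes.
Bytes at offsets 0..3: 60 77 85 5E.
In big-endian order the high byte comes first in memory.
The bytes are already most-significant first: 0x6077855E.
0x6077855E = 1618445662.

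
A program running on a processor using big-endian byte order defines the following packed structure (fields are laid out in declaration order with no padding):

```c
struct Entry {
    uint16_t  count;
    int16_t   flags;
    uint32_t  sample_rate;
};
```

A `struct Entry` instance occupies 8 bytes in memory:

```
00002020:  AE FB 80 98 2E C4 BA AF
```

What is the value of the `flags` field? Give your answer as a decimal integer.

-32616

`flags` follows `count` (2 bytes), so it starts at byte offset 2 and occupies 2 bytes.
Bytes at offsets 2..3: 80 98.
Big-endian stores the most-significant byte at the lowest address.
The bytes are already most-significant first: 0x8098.
Top bit is set, so as a signed 16-bit value this is 0x8098 − 2^16 = -32616.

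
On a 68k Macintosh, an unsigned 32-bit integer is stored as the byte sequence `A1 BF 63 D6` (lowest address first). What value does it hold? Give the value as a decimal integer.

Big-endian: lowest address holds the most-significant byte.
The bytes are already most-significant first: 0xA1BF63D6.
0xA1BF63D6 = 2713674710.

2713674710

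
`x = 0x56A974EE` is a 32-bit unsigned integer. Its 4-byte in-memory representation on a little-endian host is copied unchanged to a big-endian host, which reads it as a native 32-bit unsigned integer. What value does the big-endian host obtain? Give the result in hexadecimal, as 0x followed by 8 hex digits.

Stored little-endian, the bytes at ascending addresses are EE 74 A9 56.
Read back as big-endian, the last byte is least significant, giving 0xEE74A956.

0xEE74A956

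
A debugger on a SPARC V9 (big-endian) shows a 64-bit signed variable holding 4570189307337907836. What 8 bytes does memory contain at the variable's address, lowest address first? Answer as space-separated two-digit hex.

3F 6C 92 F6 0C 2A 1E 7C

4570189307337907836 in hexadecimal, padded to 64 bits, is 0x3F6C92F60C2A1E7C.
Split into bytes (most-significant first): 3F 6C 92 F6 0C 2A 1E 7C.
Big-endian: lowest address holds the most-significant byte.
So the memory order matches the most-significant-first order: 3F 6C 92 F6 0C 2A 1E 7C.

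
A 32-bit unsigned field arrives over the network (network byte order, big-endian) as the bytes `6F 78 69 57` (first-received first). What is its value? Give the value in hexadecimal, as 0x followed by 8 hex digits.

Big-endian: lowest address holds the most-significant byte.
The bytes are already most-significant first: 0x6F786957.

0x6F786957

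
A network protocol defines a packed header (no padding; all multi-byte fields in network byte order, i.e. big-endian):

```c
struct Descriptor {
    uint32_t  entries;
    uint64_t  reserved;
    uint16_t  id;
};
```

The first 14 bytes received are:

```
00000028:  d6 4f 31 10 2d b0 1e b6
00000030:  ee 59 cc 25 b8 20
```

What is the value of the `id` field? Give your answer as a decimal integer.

`id` follows `entries` (4 B), `reserved` (8 B), so it starts at offset 4 + 8 = 12 and occupies 2 bytes.
Bytes at offsets 12..13: B8 20.
In big-endian order the high byte comes first in memory.
The bytes are already most-significant first: 0xB820.
0xB820 = 47136.

47136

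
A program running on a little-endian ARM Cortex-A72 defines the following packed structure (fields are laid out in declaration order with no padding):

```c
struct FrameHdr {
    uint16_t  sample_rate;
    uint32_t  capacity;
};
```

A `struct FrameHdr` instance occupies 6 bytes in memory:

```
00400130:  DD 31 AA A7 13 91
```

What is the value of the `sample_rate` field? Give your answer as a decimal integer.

12765

`sample_rate` is the first field, at byte offset 0, occupying 2 bytes.
Bytes at offsets 0..1: DD 31.
In little-endian order the low byte comes first in memory.
Reassemble most-significant byte first: 31 DD → 0x31DD.
0x31DD = 12765.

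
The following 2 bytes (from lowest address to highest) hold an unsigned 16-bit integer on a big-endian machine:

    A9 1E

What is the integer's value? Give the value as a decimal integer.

43294

In big-endian order the high byte comes first in memory.
The bytes are already most-significant first: 0xA91E.
0xA91E = 43294.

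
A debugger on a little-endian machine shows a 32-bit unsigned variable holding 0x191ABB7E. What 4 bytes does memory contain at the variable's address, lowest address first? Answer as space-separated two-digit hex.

Split into bytes (most-significant first): 19 1A BB 7E.
Little-endian stores the least-significant byte at the lowest address.
So at ascending addresses the bytes are 7E BB 1A 19.

7E BB 1A 19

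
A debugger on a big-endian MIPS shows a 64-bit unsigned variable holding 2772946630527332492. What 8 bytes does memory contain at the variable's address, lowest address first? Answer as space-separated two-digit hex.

26 7B 7C 44 CD B2 B0 8C

2772946630527332492 in hexadecimal, padded to 64 bits, is 0x267B7C44CDB2B08C.
Split into bytes (most-significant first): 26 7B 7C 44 CD B2 B0 8C.
In big-endian order the high byte comes first in memory.
So the memory order matches the most-significant-first order: 26 7B 7C 44 CD B2 B0 8C.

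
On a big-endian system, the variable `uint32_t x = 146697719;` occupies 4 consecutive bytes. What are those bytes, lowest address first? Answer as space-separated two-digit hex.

146697719 in hexadecimal, padded to 32 bits, is 0x08BE6DF7.
Split into bytes (most-significant first): 08 BE 6D F7.
Big-endian stores the most-significant byte at the lowest address.
So the memory order matches the most-significant-first order: 08 BE 6D F7.

08 BE 6D F7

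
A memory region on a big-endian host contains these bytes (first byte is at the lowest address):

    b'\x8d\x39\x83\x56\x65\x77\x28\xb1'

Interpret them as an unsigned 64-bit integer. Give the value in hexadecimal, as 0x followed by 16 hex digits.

0x8D398356657728B1

Big-endian stores the most-significant byte at the lowest address.
The bytes are already most-significant first: 0x8D398356657728B1.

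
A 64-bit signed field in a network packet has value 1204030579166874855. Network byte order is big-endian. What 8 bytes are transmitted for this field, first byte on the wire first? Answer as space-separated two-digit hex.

10 B5 93 6E B9 F3 0C E7

1204030579166874855 in hexadecimal, padded to 64 bits, is 0x10B5936EB9F30CE7.
Split into bytes (most-significant first): 10 B5 93 6E B9 F3 0C E7.
Big-endian: lowest address holds the most-significant byte.
So the memory order matches the most-significant-first order: 10 B5 93 6E B9 F3 0C E7.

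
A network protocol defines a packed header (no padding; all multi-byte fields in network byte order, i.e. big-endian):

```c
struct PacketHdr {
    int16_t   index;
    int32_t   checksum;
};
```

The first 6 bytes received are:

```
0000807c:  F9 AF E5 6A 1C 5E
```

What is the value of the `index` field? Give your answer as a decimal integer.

`index` is the first field, at byte offset 0, occupying 2 bytes.
Bytes at offsets 0..1: F9 AF.
Big-endian: lowest address holds the most-significant byte.
The bytes are already most-significant first: 0xF9AF.
Top bit is set, so as a signed 16-bit value this is 0xF9AF − 2^16 = -1617.

-1617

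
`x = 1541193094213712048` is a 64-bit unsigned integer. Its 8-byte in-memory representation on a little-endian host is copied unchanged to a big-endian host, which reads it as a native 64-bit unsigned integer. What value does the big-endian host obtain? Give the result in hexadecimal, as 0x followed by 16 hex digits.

1541193094213712048 in 64-bit hexadecimal is 0x15636AF41EE4B8B0.
Stored little-endian, the bytes at ascending addresses are B0 B8 E4 1E F4 6A 63 15.
Read back as big-endian, the last byte is least significant, giving 0xB0B8E41EF46A6315.

0xB0B8E41EF46A6315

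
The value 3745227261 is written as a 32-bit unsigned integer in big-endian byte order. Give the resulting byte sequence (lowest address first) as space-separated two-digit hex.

DF 3B A1 FD

3745227261 in hexadecimal, padded to 32 bits, is 0xDF3BA1FD.
Split into bytes (most-significant first): DF 3B A1 FD.
Big-endian stores the most-significant byte at the lowest address.
So the memory order matches the most-significant-first order: DF 3B A1 FD.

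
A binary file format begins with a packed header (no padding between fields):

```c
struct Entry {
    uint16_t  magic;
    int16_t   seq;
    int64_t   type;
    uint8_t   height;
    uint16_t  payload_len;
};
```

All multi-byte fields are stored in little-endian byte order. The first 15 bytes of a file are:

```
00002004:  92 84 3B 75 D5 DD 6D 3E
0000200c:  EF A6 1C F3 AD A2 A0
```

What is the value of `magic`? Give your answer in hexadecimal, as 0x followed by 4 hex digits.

`magic` is the first field, at byte offset 0, occupying 2 bytes.
Bytes at offsets 0..1: 92 84.
Little-endian: lowest address holds the least-significant byte.
Reassemble most-significant byte first: 84 92 → 0x8492.

0x8492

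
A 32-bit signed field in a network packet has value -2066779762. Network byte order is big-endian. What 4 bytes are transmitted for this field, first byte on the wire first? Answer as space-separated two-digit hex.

Two's complement of -2066779762 in 32 bits: 2066779762 = 0x7B308E72; invert → 0x84CF718D; add 1 → 0x84CF718E.
Split into bytes (most-significant first): 84 CF 71 8E.
In big-endian order the high byte comes first in memory.
So the memory order matches the most-significant-first order: 84 CF 71 8E.

84 CF 71 8E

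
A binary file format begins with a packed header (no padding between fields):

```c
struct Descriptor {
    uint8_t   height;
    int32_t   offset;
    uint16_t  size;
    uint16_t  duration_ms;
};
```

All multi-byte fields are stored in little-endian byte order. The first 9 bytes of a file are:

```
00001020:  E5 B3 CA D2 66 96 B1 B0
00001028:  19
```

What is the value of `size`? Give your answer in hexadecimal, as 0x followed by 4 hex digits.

`size` follows `height` (1 B), `offset` (4 B), so it starts at offset 1 + 4 = 5 and occupies 2 bytes.
Bytes at offsets 5..6: 96 B1.
Little-endian: lowest address holds the least-significant byte.
Reassemble most-significant byte first: B1 96 → 0xB196.

0xB196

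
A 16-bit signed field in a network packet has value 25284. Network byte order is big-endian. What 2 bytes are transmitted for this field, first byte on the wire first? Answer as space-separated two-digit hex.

62 C4

25284 in hexadecimal, padded to 16 bits, is 0x62C4.
Split into bytes (most-significant first): 62 C4.
Big-endian stores the most-significant byte at the lowest address.
So the memory order matches the most-significant-first order: 62 C4.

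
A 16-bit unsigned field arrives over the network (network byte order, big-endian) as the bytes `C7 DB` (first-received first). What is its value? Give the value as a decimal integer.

Big-endian: lowest address holds the most-significant byte.
The bytes are already most-significant first: 0xC7DB.
0xC7DB = 51163.

51163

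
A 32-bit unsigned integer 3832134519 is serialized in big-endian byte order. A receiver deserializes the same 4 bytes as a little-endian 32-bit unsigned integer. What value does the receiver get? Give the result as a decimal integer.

3832134519 in 32-bit hexadecimal is 0xE469BB77.
Stored big-endian, the bytes at ascending addresses are E4 69 BB 77.
Read back as little-endian, the first byte is least significant, giving 0x77BB69E4.
0x77BB69E4 = 2008771044.

2008771044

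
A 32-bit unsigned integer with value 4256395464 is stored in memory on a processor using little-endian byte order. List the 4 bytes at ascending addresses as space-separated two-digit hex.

4256395464 in hexadecimal, padded to 32 bits, is 0xFDB370C8.
Split into bytes (most-significant first): FD B3 70 C8.
Little-endian: lowest address holds the least-significant byte.
So at ascending addresses the bytes are C8 70 B3 FD.

C8 70 B3 FD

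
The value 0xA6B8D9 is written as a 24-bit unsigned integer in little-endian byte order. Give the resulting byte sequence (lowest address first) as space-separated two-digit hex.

Split into bytes (most-significant first): A6 B8 D9.
Little-endian: lowest address holds the least-significant byte.
So at ascending addresses the bytes are D9 B8 A6.

D9 B8 A6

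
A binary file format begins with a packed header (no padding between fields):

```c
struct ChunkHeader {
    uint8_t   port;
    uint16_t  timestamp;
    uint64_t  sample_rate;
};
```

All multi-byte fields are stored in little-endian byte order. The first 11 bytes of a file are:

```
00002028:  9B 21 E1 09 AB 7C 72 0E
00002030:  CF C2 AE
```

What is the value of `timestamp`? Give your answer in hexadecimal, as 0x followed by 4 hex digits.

0xE121

`timestamp` follows `port` (1 byte), so it starts at byte offset 1 and occupies 2 bytes.
Bytes at offsets 1..2: 21 E1.
Little-endian stores the least-significant byte at the lowest address.
Reassemble most-significant byte first: E1 21 → 0xE121.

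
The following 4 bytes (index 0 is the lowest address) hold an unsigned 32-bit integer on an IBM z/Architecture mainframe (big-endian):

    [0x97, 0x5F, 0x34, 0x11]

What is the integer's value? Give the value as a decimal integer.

2539598865

Big-endian: lowest address holds the most-significant byte.
The bytes are already most-significant first: 0x975F3411.
0x975F3411 = 2539598865.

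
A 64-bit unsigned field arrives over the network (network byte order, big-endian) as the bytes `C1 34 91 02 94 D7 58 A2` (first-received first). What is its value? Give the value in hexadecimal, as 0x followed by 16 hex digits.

Big-endian: lowest address holds the most-significant byte.
The bytes are already most-significant first: 0xC134910294D758A2.

0xC134910294D758A2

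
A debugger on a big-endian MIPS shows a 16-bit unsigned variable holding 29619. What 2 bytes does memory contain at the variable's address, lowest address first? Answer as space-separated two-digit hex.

29619 in hexadecimal, padded to 16 bits, is 0x73B3.
Split into bytes (most-significant first): 73 B3.
Big-endian stores the most-significant byte at the lowest address.
So the memory order matches the most-significant-first order: 73 B3.

73 B3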